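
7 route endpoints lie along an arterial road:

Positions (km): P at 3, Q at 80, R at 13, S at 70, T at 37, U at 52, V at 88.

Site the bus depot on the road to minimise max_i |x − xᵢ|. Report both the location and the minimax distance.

The 1-center on a line is the midpoint of the two extreme points: leftmost at 3, rightmost at 88.
Optimal location = (3 + 88)/2 = 45.5; maximum distance = (88 − 3)/2 = 42.5.

location 45.5, max distance 42.5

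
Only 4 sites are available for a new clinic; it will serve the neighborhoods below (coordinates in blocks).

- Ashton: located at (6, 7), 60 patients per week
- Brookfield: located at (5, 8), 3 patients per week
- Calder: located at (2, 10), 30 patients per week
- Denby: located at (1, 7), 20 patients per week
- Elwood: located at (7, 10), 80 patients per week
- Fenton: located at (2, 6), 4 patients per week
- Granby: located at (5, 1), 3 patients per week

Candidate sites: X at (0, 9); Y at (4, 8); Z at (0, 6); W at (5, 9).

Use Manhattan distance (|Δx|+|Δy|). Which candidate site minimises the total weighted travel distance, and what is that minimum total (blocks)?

Total weighted distance at each candidate:
  X (0, 9): total = 1347
  Y (4, 8): total = 823
  Z (0, 6): total = 1579
  W (5, 9): total = 711
Minimum is at W with total 711 blocks.

W, total 711 blocks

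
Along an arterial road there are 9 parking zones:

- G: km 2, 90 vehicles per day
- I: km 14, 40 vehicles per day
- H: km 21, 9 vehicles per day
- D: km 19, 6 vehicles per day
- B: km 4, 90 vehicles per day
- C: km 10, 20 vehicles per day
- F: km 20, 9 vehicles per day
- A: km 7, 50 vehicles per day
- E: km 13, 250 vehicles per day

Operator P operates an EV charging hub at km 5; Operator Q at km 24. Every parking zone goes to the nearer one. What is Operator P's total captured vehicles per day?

The indifferent point is the midpoint (5+24)/2 = 14.5; parking zones left of it (closer to Operator P at 5) go to Operator P, those right go to Operator Q.
  G at 2 (w=90) → Operator P
  B at 4 (w=90) → Operator P
  A at 7 (w=50) → Operator P
  C at 10 (w=20) → Operator P
  E at 13 (w=250) → Operator P
  I at 14 (w=40) → Operator P
  D at 19 (w=6) → Operator Q
  F at 20 (w=9) → Operator Q
  H at 21 (w=9) → Operator Q
Operator P captures 540; Operator Q captures 24.

540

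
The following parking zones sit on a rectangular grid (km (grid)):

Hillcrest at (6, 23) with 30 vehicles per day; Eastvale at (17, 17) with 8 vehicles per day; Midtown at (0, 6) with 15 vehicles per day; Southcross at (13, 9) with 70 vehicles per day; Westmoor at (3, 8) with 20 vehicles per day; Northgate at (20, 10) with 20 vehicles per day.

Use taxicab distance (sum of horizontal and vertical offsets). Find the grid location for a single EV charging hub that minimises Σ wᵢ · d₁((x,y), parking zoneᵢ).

(13, 9)

Manhattan distance separates: Σwᵢ(|x−xᵢ|+|y−yᵢ|) = Σwᵢ|x−xᵢ| + Σwᵢ|y−yᵢ|, so x and y are optimised independently as 1-D weighted medians.
Total weight W = 163; half = 81.5.
x-coordinate, sorted with cumulative weight:
  x=0 (Midtown, w=15) cum 15
  x=3 (Westmoor, w=20) cum 35
  x=6 (Hillcrest, w=30) cum 65
  x=13 (Southcross, w=70) cum 135  ← median
  x=17 (Eastvale, w=8) cum 143
  x=20 (Northgate, w=20) cum 163
⇒ x* = 13
y-coordinate, sorted with cumulative weight:
  y=6 (Midtown, w=15) cum 15
  y=8 (Westmoor, w=20) cum 35
  y=9 (Southcross, w=70) cum 105  ← median
  y=10 (Northgate, w=20) cum 125
  y=17 (Eastvale, w=8) cum 133
  y=23 (Hillcrest, w=30) cum 163
⇒ y* = 9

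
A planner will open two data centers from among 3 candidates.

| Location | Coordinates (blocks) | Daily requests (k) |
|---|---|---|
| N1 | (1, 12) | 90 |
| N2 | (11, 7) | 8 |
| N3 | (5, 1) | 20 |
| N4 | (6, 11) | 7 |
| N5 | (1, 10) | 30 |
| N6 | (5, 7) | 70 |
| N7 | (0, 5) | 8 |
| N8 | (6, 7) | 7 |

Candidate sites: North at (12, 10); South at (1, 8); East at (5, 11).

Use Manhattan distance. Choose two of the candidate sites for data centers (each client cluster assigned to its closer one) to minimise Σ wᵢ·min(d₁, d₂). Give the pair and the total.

Evaluate every pair (each demand assigned to the nearer of the two):
  {South, East}: total = 1054
  {North, South}: total = 1145
  {North, East}: total = 1242
Best pair: {South, East} with total 1054.

{South, East}, total 1054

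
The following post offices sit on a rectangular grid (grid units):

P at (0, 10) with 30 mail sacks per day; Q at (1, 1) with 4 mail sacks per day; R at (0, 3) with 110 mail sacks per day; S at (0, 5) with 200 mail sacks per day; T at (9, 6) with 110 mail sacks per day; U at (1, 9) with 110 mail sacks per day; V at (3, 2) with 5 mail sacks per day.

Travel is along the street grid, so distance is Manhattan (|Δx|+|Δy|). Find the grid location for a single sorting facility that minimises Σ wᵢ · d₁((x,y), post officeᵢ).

(0, 5)

Manhattan distance separates: Σwᵢ(|x−xᵢ|+|y−yᵢ|) = Σwᵢ|x−xᵢ| + Σwᵢ|y−yᵢ|, so x and y are optimised independently as 1-D weighted medians.
Total weight W = 569; half = 284.5.
x-coordinate, sorted with cumulative weight:
  x=0 (P, w=30) cum 30
  x=0 (R, w=110) cum 140
  x=0 (S, w=200) cum 340  ← median
  x=1 (Q, w=4) cum 344
  x=1 (U, w=110) cum 454
  x=3 (V, w=5) cum 459
  x=9 (T, w=110) cum 569
⇒ x* = 0
y-coordinate, sorted with cumulative weight:
  y=1 (Q, w=4) cum 4
  y=2 (V, w=5) cum 9
  y=3 (R, w=110) cum 119
  y=5 (S, w=200) cum 319  ← median
  y=6 (T, w=110) cum 429
  y=9 (U, w=110) cum 539
  y=10 (P, w=30) cum 569
⇒ y* = 5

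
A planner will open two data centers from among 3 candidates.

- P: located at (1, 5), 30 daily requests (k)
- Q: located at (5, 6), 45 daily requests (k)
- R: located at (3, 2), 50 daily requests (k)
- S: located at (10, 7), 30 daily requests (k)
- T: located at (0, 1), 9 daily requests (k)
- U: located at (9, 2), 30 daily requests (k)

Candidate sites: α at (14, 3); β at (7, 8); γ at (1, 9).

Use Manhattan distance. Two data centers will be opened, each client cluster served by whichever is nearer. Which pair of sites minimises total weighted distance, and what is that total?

Evaluate every pair (each demand assigned to the nearer of the two):
  {β, γ}: total = 1191
  {α, β}: total = 1376
  {α, γ}: total = 1386
Best pair: {β, γ} with total 1191.

{β, γ}, total 1191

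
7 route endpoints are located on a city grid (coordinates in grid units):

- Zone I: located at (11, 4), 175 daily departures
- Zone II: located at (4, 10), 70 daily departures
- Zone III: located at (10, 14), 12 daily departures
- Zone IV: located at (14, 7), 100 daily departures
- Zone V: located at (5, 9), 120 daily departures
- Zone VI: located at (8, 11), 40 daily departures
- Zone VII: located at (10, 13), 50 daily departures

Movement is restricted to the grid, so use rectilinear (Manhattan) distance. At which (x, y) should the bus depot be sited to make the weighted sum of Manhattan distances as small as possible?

Manhattan distance separates: Σwᵢ(|x−xᵢ|+|y−yᵢ|) = Σwᵢ|x−xᵢ| + Σwᵢ|y−yᵢ|, so x and y are optimised independently as 1-D weighted medians.
Total weight W = 567; half = 283.5.
x-coordinate, sorted with cumulative weight:
  x=4 (Zone II, w=70) cum 70
  x=5 (Zone V, w=120) cum 190
  x=8 (Zone VI, w=40) cum 230
  x=10 (Zone III, w=12) cum 242
  x=10 (Zone VII, w=50) cum 292  ← median
  x=11 (Zone I, w=175) cum 467
  x=14 (Zone IV, w=100) cum 567
⇒ x* = 10
y-coordinate, sorted with cumulative weight:
  y=4 (Zone I, w=175) cum 175
  y=7 (Zone IV, w=100) cum 275
  y=9 (Zone V, w=120) cum 395  ← median
  y=10 (Zone II, w=70) cum 465
  y=11 (Zone VI, w=40) cum 505
  y=13 (Zone VII, w=50) cum 555
  y=14 (Zone III, w=12) cum 567
⇒ y* = 9

(10, 9)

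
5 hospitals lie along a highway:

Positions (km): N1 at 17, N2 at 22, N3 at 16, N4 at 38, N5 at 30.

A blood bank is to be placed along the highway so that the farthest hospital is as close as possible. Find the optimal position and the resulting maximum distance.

location 27, max distance 11

The 1-center on a line is the midpoint of the two extreme points: leftmost at 16, rightmost at 38.
Optimal location = (16 + 38)/2 = 27; maximum distance = (38 − 16)/2 = 11.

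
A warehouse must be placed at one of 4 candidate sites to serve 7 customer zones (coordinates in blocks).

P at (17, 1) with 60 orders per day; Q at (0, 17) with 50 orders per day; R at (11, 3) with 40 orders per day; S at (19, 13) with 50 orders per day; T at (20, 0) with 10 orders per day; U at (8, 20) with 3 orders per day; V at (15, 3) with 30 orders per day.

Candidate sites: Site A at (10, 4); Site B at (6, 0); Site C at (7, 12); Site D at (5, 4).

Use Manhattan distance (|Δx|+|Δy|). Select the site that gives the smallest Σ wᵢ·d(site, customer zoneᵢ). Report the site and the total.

Total weighted distance at each candidate:
  Site A (10, 4): total = 3104
  Site B (6, 0): total = 4056
  Site C (7, 12): total = 3817
  Site D (5, 4): total = 3807
Minimum is at Site A with total 3104 blocks.

Site A, total 3104 blocks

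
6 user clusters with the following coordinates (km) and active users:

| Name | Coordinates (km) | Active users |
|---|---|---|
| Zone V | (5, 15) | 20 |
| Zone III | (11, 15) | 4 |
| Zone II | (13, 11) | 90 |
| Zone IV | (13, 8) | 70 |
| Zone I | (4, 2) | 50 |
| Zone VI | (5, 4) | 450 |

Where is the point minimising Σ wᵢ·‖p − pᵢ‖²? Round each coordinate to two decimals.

(6.83, 5.57)

The minimiser of Σwᵢ‖p−pᵢ‖² is the weighted centroid p* = (Σwᵢpᵢ)/(Σwᵢ).
Σwᵢ = 684.
Σwᵢxᵢ = 20·5 + 4·11 + 90·13 + 70·13 + 50·4 + 450·5 = 4674.
Σwᵢyᵢ = 20·15 + 4·15 + 90·11 + 70·8 + 50·2 + 450·4 = 3810.
x* = 4674/684 = 6.83, y* = 3810/684 = 5.57.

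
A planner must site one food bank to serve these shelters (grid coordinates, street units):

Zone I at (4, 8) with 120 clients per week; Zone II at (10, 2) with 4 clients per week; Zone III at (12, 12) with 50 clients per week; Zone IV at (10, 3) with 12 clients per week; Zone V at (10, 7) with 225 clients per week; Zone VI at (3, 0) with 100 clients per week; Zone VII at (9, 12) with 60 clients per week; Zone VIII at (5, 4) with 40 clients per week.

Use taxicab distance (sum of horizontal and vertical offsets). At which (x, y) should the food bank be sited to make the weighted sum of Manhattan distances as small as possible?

(9, 7)

Manhattan distance separates: Σwᵢ(|x−xᵢ|+|y−yᵢ|) = Σwᵢ|x−xᵢ| + Σwᵢ|y−yᵢ|, so x and y are optimised independently as 1-D weighted medians.
Total weight W = 611; half = 305.5.
x-coordinate, sorted with cumulative weight:
  x=3 (Zone VI, w=100) cum 100
  x=4 (Zone I, w=120) cum 220
  x=5 (Zone VIII, w=40) cum 260
  x=9 (Zone VII, w=60) cum 320  ← median
  x=10 (Zone II, w=4) cum 324
  x=10 (Zone IV, w=12) cum 336
  x=10 (Zone V, w=225) cum 561
  x=12 (Zone III, w=50) cum 611
⇒ x* = 9
y-coordinate, sorted with cumulative weight:
  y=0 (Zone VI, w=100) cum 100
  y=2 (Zone II, w=4) cum 104
  y=3 (Zone IV, w=12) cum 116
  y=4 (Zone VIII, w=40) cum 156
  y=7 (Zone V, w=225) cum 381  ← median
  y=8 (Zone I, w=120) cum 501
  y=12 (Zone III, w=50) cum 551
  y=12 (Zone VII, w=60) cum 611
⇒ y* = 7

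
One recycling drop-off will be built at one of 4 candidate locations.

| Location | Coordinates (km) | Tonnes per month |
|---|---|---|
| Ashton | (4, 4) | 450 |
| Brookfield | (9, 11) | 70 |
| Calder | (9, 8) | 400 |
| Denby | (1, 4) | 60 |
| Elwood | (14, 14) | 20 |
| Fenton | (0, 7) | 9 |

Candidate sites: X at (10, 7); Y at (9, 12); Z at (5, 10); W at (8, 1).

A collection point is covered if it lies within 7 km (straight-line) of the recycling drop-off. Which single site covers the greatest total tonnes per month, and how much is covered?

Z, covering 929

Coverage radius r = 7 km; a point is covered iff (Δx)²+(Δy)² ≤ 7² = 49.
  X (10, 7): covers {Ashton, Brookfield, Calder} → 920
  Y (9, 12): covers {Brookfield, Calder, Elwood} → 490
  Z (5, 10): covers {Ashton, Brookfield, Calder, Fenton} → 929
  W (8, 1): covers {Ashton} → 450
Maximum coverage at Z: 929 tonnes per month.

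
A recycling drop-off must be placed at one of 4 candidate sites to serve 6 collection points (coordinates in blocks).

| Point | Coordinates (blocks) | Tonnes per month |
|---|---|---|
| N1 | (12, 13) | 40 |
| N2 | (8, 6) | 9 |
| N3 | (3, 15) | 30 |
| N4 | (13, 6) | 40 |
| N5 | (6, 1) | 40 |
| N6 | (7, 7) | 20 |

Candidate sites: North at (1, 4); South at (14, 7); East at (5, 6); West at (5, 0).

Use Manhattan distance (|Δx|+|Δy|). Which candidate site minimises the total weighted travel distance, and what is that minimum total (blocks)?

Total weighted distance at each candidate:
  North (1, 4): total = 2331
  South (14, 7): total = 1733
  East (5, 6): total = 1537
  West (5, 0): total = 2211
Minimum is at East with total 1537 blocks.

East, total 1537 blocks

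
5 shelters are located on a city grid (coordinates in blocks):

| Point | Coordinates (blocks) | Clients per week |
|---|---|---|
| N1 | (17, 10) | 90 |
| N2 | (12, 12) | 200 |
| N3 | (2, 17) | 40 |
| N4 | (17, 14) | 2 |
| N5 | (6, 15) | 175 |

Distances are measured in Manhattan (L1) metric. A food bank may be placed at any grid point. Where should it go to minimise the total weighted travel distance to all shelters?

(12, 12)

Manhattan distance separates: Σwᵢ(|x−xᵢ|+|y−yᵢ|) = Σwᵢ|x−xᵢ| + Σwᵢ|y−yᵢ|, so x and y are optimised independently as 1-D weighted medians.
Total weight W = 507; half = 253.5.
x-coordinate, sorted with cumulative weight:
  x=2 (N3, w=40) cum 40
  x=6 (N5, w=175) cum 215
  x=12 (N2, w=200) cum 415  ← median
  x=17 (N1, w=90) cum 505
  x=17 (N4, w=2) cum 507
⇒ x* = 12
y-coordinate, sorted with cumulative weight:
  y=10 (N1, w=90) cum 90
  y=12 (N2, w=200) cum 290  ← median
  y=14 (N4, w=2) cum 292
  y=15 (N5, w=175) cum 467
  y=17 (N3, w=40) cum 507
⇒ y* = 12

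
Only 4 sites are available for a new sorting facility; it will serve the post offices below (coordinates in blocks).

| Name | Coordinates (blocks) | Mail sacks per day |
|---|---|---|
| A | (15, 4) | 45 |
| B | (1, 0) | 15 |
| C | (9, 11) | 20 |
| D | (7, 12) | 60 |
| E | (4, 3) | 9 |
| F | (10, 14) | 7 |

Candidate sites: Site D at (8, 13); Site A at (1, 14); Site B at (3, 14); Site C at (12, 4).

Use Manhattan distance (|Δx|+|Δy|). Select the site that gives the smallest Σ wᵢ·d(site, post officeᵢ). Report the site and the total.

Total weighted distance at each candidate:
  Site D (8, 13): total = 1347
  Site A (1, 14): total = 2179
  Site B (3, 14): total = 1927
  Site C (12, 4): total = 1505
Minimum is at Site D with total 1347 blocks.

Site D, total 1347 blocks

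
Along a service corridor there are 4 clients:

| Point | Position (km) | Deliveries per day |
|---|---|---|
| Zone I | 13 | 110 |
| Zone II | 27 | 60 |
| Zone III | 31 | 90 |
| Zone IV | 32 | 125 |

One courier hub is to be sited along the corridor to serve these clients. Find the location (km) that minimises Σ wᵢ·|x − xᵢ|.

For a sum of weighted absolute distances on a line, the optimum is the weighted median (not the mean). Total weight W = 385; half-weight = 192.5.
Sort by position and accumulate weight:
  km 13 (Zone I, w=110) → cum 110
  km 27 (Zone II, w=60) → cum 170
  km 31 (Zone III, w=90) → cum 260  ≥ 192.5 → median here
  km 32 (Zone IV, w=125) → cum 385
Optimal location: km 31.

x = 31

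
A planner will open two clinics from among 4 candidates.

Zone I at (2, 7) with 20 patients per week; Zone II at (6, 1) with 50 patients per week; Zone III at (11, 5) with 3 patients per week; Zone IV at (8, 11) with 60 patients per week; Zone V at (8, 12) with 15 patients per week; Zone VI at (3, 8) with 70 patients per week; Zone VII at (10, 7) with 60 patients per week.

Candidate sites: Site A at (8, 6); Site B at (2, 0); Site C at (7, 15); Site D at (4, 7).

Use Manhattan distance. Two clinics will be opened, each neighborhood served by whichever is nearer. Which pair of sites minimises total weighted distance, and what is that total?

{Site A, Site D}, total 1112

Evaluate every pair (each demand assigned to the nearer of the two):
  {Site A, Site D}: total = 1112
  {Site C, Site D}: total = 1327
  {Site B, Site D}: total = 1432
  {Site A, Site B}: total = 1462
  {Site A, Site C}: total = 1532
  {Site B, Site C}: total = 2082
Best pair: {Site A, Site D} with total 1112.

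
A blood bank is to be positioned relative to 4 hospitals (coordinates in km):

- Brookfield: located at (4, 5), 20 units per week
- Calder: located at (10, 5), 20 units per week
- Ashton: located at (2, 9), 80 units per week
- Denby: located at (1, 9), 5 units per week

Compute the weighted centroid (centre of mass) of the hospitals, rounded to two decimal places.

The minimiser of Σwᵢ‖p−pᵢ‖² is the weighted centroid p* = (Σwᵢpᵢ)/(Σwᵢ).
Σwᵢ = 125.
Σwᵢxᵢ = 20·4 + 20·10 + 80·2 + 5·1 = 445.
Σwᵢyᵢ = 20·5 + 20·5 + 80·9 + 5·9 = 965.
x* = 445/125 = 3.56, y* = 965/125 = 7.72.

(3.56, 7.72)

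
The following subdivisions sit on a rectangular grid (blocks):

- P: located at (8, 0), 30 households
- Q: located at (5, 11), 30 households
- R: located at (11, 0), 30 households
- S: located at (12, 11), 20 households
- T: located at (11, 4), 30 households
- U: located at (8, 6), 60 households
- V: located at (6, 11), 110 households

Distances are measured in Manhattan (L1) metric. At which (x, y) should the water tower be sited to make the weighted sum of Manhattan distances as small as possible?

(8, 11)

Manhattan distance separates: Σwᵢ(|x−xᵢ|+|y−yᵢ|) = Σwᵢ|x−xᵢ| + Σwᵢ|y−yᵢ|, so x and y are optimised independently as 1-D weighted medians.
Total weight W = 310; half = 155.
x-coordinate, sorted with cumulative weight:
  x=5 (Q, w=30) cum 30
  x=6 (V, w=110) cum 140
  x=8 (P, w=30) cum 170  ← median
  x=8 (U, w=60) cum 230
  x=11 (R, w=30) cum 260
  x=11 (T, w=30) cum 290
  x=12 (S, w=20) cum 310
⇒ x* = 8
y-coordinate, sorted with cumulative weight:
  y=0 (P, w=30) cum 30
  y=0 (R, w=30) cum 60
  y=4 (T, w=30) cum 90
  y=6 (U, w=60) cum 150
  y=11 (Q, w=30) cum 180  ← median
  y=11 (S, w=20) cum 200
  y=11 (V, w=110) cum 310
⇒ y* = 11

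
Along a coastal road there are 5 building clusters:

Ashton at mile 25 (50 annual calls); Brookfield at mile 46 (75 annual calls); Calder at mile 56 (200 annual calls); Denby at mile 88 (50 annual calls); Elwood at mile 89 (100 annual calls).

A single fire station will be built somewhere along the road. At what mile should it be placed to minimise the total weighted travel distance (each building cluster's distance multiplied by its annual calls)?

For a sum of weighted absolute distances on a line, the optimum is the weighted median (not the mean). Total weight W = 475; half-weight = 237.5.
Sort by position and accumulate weight:
  mile 25 (Ashton, w=50) → cum 50
  mile 46 (Brookfield, w=75) → cum 125
  mile 56 (Calder, w=200) → cum 325  ≥ 237.5 → median here
  mile 88 (Denby, w=50) → cum 375
  mile 89 (Elwood, w=100) → cum 475
Optimal location: mile 56.

x = 56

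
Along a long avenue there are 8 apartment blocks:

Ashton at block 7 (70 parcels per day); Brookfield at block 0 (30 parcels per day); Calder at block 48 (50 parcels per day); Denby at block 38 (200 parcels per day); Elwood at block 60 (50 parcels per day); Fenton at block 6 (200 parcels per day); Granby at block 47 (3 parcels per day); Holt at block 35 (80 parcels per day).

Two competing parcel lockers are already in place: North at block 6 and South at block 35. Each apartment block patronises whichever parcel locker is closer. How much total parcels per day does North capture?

300

The indifferent point is the midpoint (6+35)/2 = 20.5; apartment blocks left of it (closer to North at 6) go to North, those right go to South.
  Brookfield at 0 (w=30) → North
  Fenton at 6 (w=200) → North
  Ashton at 7 (w=70) → North
  Holt at 35 (w=80) → South
  Denby at 38 (w=200) → South
  Granby at 47 (w=3) → South
  Calder at 48 (w=50) → South
  Elwood at 60 (w=50) → South
North captures 300; South captures 383.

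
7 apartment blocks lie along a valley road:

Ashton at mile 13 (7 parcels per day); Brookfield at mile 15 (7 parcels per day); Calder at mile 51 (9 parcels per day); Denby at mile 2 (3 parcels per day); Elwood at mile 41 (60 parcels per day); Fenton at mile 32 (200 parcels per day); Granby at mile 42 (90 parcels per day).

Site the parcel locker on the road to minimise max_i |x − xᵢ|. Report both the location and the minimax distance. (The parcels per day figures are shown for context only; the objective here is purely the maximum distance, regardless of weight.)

The 1-center on a line is the midpoint of the two extreme points: leftmost at 2, rightmost at 51.
Optimal location = (2 + 51)/2 = 26.5; maximum distance = (51 − 2)/2 = 24.5.

location 26.5, max distance 24.5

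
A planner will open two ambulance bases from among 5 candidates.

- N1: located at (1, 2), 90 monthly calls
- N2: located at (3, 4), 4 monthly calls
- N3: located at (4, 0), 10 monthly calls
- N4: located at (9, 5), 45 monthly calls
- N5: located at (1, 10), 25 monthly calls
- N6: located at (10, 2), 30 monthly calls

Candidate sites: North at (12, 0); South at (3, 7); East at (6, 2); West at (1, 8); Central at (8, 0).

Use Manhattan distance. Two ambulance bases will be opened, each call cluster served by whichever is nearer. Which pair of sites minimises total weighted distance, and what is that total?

{East, West}, total 950

Evaluate every pair (each demand assigned to the nearer of the two):
  {East, West}: total = 950
  {South, East}: total = 1017
  {West, Central}: total = 1044
  {North, West}: total = 1174
  {South, Central}: total = 1197
  {North, East}: total = 1225
  {East, Central}: total = 1225
  {North, South}: total = 1327
  {South, West}: total = 1402
  {North, Central}: total = 1701
Best pair: {East, West} with total 950.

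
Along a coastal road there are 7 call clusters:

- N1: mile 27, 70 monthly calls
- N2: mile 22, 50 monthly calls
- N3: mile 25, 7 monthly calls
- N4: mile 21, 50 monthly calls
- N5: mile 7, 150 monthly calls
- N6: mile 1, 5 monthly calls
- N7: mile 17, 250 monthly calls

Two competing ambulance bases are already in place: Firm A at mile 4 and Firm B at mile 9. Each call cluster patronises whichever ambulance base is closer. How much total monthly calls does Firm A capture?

5

The indifferent point is the midpoint (4+9)/2 = 6.5; call clusters left of it (closer to Firm A at 4) go to Firm A, those right go to Firm B.
  N6 at 1 (w=5) → Firm A
  N5 at 7 (w=150) → Firm B
  N7 at 17 (w=250) → Firm B
  N4 at 21 (w=50) → Firm B
  N2 at 22 (w=50) → Firm B
  N3 at 25 (w=7) → Firm B
  N1 at 27 (w=70) → Firm B
Firm A captures 5; Firm B captures 577.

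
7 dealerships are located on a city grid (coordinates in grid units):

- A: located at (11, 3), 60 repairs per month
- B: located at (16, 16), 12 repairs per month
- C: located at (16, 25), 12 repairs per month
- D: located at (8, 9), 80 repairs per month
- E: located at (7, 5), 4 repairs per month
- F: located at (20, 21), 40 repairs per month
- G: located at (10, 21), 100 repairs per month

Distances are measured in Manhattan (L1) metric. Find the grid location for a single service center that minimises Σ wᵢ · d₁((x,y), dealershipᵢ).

Manhattan distance separates: Σwᵢ(|x−xᵢ|+|y−yᵢ|) = Σwᵢ|x−xᵢ| + Σwᵢ|y−yᵢ|, so x and y are optimised independently as 1-D weighted medians.
Total weight W = 308; half = 154.
x-coordinate, sorted with cumulative weight:
  x=7 (E, w=4) cum 4
  x=8 (D, w=80) cum 84
  x=10 (G, w=100) cum 184  ← median
  x=11 (A, w=60) cum 244
  x=16 (B, w=12) cum 256
  x=16 (C, w=12) cum 268
  x=20 (F, w=40) cum 308
⇒ x* = 10
y-coordinate, sorted with cumulative weight:
  y=3 (A, w=60) cum 60
  y=5 (E, w=4) cum 64
  y=9 (D, w=80) cum 144
  y=16 (B, w=12) cum 156  ← median
  y=21 (F, w=40) cum 196
  y=21 (G, w=100) cum 296
  y=25 (C, w=12) cum 308
⇒ y* = 16

(10, 16)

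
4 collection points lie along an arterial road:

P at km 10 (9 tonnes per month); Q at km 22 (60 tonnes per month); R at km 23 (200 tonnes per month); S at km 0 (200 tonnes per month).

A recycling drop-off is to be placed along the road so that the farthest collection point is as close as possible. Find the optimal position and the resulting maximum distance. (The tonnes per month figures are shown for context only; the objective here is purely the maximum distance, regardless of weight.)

The 1-center on a line is the midpoint of the two extreme points: leftmost at 0, rightmost at 23.
Optimal location = (0 + 23)/2 = 11.5; maximum distance = (23 − 0)/2 = 11.5.

location 11.5, max distance 11.5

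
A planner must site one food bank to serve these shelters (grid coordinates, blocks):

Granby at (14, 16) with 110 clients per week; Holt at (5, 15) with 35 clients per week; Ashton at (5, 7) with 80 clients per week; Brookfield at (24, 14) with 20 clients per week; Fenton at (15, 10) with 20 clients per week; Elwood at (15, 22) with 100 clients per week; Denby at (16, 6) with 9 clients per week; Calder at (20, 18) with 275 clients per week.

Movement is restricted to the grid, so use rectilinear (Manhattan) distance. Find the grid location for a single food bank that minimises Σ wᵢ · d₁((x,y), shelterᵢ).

Manhattan distance separates: Σwᵢ(|x−xᵢ|+|y−yᵢ|) = Σwᵢ|x−xᵢ| + Σwᵢ|y−yᵢ|, so x and y are optimised independently as 1-D weighted medians.
Total weight W = 649; half = 324.5.
x-coordinate, sorted with cumulative weight:
  x=5 (Holt, w=35) cum 35
  x=5 (Ashton, w=80) cum 115
  x=14 (Granby, w=110) cum 225
  x=15 (Fenton, w=20) cum 245
  x=15 (Elwood, w=100) cum 345  ← median
  x=16 (Denby, w=9) cum 354
  x=20 (Calder, w=275) cum 629
  x=24 (Brookfield, w=20) cum 649
⇒ x* = 15
y-coordinate, sorted with cumulative weight:
  y=6 (Denby, w=9) cum 9
  y=7 (Ashton, w=80) cum 89
  y=10 (Fenton, w=20) cum 109
  y=14 (Brookfield, w=20) cum 129
  y=15 (Holt, w=35) cum 164
  y=16 (Granby, w=110) cum 274
  y=18 (Calder, w=275) cum 549  ← median
  y=22 (Elwood, w=100) cum 649
⇒ y* = 18

(15, 18)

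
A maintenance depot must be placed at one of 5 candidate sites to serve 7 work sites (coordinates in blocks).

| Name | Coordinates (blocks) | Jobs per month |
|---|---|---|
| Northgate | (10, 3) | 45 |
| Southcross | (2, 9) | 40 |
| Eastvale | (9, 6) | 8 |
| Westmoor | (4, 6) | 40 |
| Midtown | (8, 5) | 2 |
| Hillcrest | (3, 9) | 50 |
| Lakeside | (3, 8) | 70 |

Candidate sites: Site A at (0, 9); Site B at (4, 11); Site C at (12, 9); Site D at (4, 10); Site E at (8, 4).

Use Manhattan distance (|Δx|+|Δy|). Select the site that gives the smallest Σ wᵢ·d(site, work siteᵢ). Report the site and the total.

Site D, total 1265 blocks

Total weighted distance at each candidate:
  Site A (0, 9): total = 1630
  Site B (4, 11): total = 1520
  Site C (12, 9): total = 2414
  Site D (4, 10): total = 1265
  Site E (8, 4): total = 1971
Minimum is at Site D with total 1265 blocks.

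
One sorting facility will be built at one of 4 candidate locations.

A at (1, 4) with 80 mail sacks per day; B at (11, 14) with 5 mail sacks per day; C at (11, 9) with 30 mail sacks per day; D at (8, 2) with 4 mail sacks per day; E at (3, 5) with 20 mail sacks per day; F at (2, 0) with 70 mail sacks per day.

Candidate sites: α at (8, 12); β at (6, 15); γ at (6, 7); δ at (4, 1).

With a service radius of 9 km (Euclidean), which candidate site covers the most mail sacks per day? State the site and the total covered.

Coverage radius r = 9 km; a point is covered iff (Δx)²+(Δy)² ≤ 9² = 81.
  α (8, 12): covers {B, C, E} → 55
  β (6, 15): covers {B, C} → 35
  γ (6, 7): covers {A, B, C, D, E, F} → 209
  δ (4, 1): covers {A, D, E, F} → 174
Maximum coverage at γ: 209 mail sacks per day.

γ, covering 209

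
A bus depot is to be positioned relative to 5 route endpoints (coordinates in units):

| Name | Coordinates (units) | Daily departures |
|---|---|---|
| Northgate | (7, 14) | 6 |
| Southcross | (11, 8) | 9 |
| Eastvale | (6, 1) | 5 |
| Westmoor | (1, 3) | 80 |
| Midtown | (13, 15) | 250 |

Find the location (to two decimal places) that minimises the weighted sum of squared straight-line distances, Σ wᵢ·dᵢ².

The minimiser of Σwᵢ‖p−pᵢ‖² is the weighted centroid p* = (Σwᵢpᵢ)/(Σwᵢ).
Σwᵢ = 350.
Σwᵢxᵢ = 6·7 + 9·11 + 5·6 + 80·1 + 250·13 = 3501.
Σwᵢyᵢ = 6·14 + 9·8 + 5·1 + 80·3 + 250·15 = 4151.
x* = 3501/350 = 10.00, y* = 4151/350 = 11.86.

(10.00, 11.86)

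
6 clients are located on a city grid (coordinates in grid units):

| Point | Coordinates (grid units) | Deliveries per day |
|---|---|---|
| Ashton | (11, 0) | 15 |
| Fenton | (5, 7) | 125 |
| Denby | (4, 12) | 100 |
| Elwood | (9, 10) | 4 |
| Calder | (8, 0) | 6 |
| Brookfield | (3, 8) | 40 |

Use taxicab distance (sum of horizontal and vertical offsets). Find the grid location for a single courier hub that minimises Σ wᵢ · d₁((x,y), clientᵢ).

Manhattan distance separates: Σwᵢ(|x−xᵢ|+|y−yᵢ|) = Σwᵢ|x−xᵢ| + Σwᵢ|y−yᵢ|, so x and y are optimised independently as 1-D weighted medians.
Total weight W = 290; half = 145.
x-coordinate, sorted with cumulative weight:
  x=3 (Brookfield, w=40) cum 40
  x=4 (Denby, w=100) cum 140
  x=5 (Fenton, w=125) cum 265  ← median
  x=8 (Calder, w=6) cum 271
  x=9 (Elwood, w=4) cum 275
  x=11 (Ashton, w=15) cum 290
⇒ x* = 5
y-coordinate, sorted with cumulative weight:
  y=0 (Ashton, w=15) cum 15
  y=0 (Calder, w=6) cum 21
  y=7 (Fenton, w=125) cum 146  ← median
  y=8 (Brookfield, w=40) cum 186
  y=10 (Elwood, w=4) cum 190
  y=12 (Denby, w=100) cum 290
⇒ y* = 7

(5, 7)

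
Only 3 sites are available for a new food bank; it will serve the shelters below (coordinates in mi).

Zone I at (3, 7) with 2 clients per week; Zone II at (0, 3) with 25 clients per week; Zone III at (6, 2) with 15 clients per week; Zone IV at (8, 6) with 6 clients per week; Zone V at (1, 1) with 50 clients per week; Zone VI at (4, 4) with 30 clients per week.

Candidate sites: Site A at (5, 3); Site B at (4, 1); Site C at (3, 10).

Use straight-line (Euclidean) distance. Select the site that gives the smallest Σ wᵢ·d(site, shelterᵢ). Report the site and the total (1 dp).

Total weighted distance at each candidate:
  Site A (5, 3): total = 446.6
  Site B (4, 1): total = 435.9
  Site C (3, 10): total = 1006.4
Minimum is at Site B with total 435.9 mi.

Site B, total 435.9 mi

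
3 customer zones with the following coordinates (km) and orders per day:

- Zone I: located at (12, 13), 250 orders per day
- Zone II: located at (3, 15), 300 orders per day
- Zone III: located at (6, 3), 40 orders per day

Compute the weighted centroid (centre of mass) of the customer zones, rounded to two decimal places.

(7.02, 13.34)

The minimiser of Σwᵢ‖p−pᵢ‖² is the weighted centroid p* = (Σwᵢpᵢ)/(Σwᵢ).
Σwᵢ = 590.
Σwᵢxᵢ = 250·12 + 300·3 + 40·6 = 4140.
Σwᵢyᵢ = 250·13 + 300·15 + 40·3 = 7870.
x* = 4140/590 = 7.02, y* = 7870/590 = 13.34.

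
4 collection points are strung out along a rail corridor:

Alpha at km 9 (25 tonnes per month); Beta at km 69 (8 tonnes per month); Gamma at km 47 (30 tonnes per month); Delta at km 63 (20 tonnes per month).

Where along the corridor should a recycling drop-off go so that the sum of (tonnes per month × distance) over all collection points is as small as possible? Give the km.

x = 47

For a sum of weighted absolute distances on a line, the optimum is the weighted median (not the mean). Total weight W = 83; half-weight = 41.5.
Sort by position and accumulate weight:
  km 9 (Alpha, w=25) → cum 25
  km 47 (Gamma, w=30) → cum 55  ≥ 41.5 → median here
  km 63 (Delta, w=20) → cum 75
  km 69 (Beta, w=8) → cum 83
Optimal location: km 47.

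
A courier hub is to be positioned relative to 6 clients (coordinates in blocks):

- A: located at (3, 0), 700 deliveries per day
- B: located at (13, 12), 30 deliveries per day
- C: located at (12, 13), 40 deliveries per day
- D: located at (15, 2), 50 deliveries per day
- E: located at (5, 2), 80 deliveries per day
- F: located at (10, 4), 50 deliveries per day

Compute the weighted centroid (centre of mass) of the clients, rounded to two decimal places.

The minimiser of Σwᵢ‖p−pᵢ‖² is the weighted centroid p* = (Σwᵢpᵢ)/(Σwᵢ).
Σwᵢ = 950.
Σwᵢxᵢ = 700·3 + 30·13 + 40·12 + 50·15 + 80·5 + 50·10 = 4620.
Σwᵢyᵢ = 700·0 + 30·12 + 40·13 + 50·2 + 80·2 + 50·4 = 1340.
x* = 4620/950 = 4.86, y* = 1340/950 = 1.41.

(4.86, 1.41)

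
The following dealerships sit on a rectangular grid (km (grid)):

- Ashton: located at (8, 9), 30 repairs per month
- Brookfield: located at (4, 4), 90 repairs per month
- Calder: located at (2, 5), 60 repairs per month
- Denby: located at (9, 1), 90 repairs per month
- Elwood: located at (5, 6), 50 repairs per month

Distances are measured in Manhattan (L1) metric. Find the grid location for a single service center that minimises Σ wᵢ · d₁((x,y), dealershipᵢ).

Manhattan distance separates: Σwᵢ(|x−xᵢ|+|y−yᵢ|) = Σwᵢ|x−xᵢ| + Σwᵢ|y−yᵢ|, so x and y are optimised independently as 1-D weighted medians.
Total weight W = 320; half = 160.
x-coordinate, sorted with cumulative weight:
  x=2 (Calder, w=60) cum 60
  x=4 (Brookfield, w=90) cum 150
  x=5 (Elwood, w=50) cum 200  ← median
  x=8 (Ashton, w=30) cum 230
  x=9 (Denby, w=90) cum 320
⇒ x* = 5
y-coordinate, sorted with cumulative weight:
  y=1 (Denby, w=90) cum 90
  y=4 (Brookfield, w=90) cum 180  ← median
  y=5 (Calder, w=60) cum 240
  y=6 (Elwood, w=50) cum 290
  y=9 (Ashton, w=30) cum 320
⇒ y* = 4

(5, 4)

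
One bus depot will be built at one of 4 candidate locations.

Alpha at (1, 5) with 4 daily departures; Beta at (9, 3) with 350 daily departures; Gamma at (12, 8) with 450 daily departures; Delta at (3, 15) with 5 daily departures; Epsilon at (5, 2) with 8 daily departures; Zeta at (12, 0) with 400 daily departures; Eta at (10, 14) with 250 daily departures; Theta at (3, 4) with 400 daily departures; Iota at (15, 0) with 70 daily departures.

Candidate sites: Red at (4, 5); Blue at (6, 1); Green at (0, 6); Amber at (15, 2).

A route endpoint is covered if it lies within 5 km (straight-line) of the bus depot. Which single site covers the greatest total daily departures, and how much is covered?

Blue, covering 758

Coverage radius r = 5 km; a point is covered iff (Δx)²+(Δy)² ≤ 5² = 25.
  Red (4, 5): covers {Alpha, Epsilon, Theta} → 412
  Blue (6, 1): covers {Beta, Epsilon, Theta} → 758
  Green (0, 6): covers {Alpha, Theta} → 404
  Amber (15, 2): covers {Zeta, Iota} → 470
Maximum coverage at Blue: 758 daily departures.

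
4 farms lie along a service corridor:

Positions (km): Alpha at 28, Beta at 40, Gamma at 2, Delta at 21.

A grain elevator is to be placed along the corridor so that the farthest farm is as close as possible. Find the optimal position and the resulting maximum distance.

location 21, max distance 19

The 1-center on a line is the midpoint of the two extreme points: leftmost at 2, rightmost at 40.
Optimal location = (2 + 40)/2 = 21; maximum distance = (40 − 2)/2 = 19.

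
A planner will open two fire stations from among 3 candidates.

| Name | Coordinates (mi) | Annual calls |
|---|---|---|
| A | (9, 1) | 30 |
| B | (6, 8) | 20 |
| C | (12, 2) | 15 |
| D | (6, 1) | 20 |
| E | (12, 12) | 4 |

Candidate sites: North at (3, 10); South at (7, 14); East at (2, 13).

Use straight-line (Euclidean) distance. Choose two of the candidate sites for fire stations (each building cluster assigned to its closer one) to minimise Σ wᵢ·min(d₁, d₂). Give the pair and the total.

Evaluate every pair (each demand assigned to the nearer of the two):
  {North, South}: total = 788.5
  {North, East}: total = 803.8
  {South, East}: total = 985.8
Best pair: {North, South} with total 788.5.

{North, South}, total 788.5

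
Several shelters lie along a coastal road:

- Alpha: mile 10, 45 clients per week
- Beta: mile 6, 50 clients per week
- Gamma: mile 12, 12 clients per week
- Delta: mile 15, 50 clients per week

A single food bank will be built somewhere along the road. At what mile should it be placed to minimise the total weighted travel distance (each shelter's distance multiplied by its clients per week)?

For a sum of weighted absolute distances on a line, the optimum is the weighted median (not the mean). Total weight W = 157; half-weight = 78.5.
Sort by position and accumulate weight:
  mile 6 (Beta, w=50) → cum 50
  mile 10 (Alpha, w=45) → cum 95  ≥ 78.5 → median here
  mile 12 (Gamma, w=12) → cum 107
  mile 15 (Delta, w=50) → cum 157
Optimal location: mile 10.

x = 10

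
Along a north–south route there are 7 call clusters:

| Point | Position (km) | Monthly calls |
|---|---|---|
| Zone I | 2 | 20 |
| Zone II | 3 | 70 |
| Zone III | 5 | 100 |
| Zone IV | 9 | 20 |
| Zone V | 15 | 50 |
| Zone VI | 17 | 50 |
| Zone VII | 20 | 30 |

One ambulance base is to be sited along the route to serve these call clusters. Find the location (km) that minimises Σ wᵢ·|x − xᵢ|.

For a sum of weighted absolute distances on a line, the optimum is the weighted median (not the mean). Total weight W = 340; half-weight = 170.
Sort by position and accumulate weight:
  km 2 (Zone I, w=20) → cum 20
  km 3 (Zone II, w=70) → cum 90
  km 5 (Zone III, w=100) → cum 190  ≥ 170 → median here
  km 9 (Zone IV, w=20) → cum 210
  km 15 (Zone V, w=50) → cum 260
  km 17 (Zone VI, w=50) → cum 310
  km 20 (Zone VII, w=30) → cum 340
Optimal location: km 5.

x = 5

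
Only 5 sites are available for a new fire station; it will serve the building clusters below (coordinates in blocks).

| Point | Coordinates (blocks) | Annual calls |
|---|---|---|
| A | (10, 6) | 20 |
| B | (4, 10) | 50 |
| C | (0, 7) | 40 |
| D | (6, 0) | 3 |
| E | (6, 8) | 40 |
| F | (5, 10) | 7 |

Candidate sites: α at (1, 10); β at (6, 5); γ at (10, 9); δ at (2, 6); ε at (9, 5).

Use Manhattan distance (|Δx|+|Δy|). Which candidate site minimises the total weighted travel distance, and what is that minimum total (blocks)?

δ, total 899 blocks

Total weighted distance at each candidate:
  α (1, 10): total = 923
  β (6, 5): total = 947
  γ (10, 9): total = 1171
  δ (2, 6): total = 899
  ε (9, 5): total = 1307
Minimum is at δ with total 899 blocks.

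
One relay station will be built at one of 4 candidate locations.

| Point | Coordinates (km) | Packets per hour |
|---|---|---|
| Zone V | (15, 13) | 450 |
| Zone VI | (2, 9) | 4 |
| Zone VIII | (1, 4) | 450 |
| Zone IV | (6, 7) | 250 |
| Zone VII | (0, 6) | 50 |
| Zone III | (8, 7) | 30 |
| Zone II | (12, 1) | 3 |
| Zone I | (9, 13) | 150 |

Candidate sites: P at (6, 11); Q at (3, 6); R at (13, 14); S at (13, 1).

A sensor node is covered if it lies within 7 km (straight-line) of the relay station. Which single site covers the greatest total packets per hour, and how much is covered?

Q, covering 784

Coverage radius r = 7 km; a point is covered iff (Δx)²+(Δy)² ≤ 7² = 49.
  P (6, 11): covers {Zone VI, Zone IV, Zone III, Zone I} → 434
  Q (3, 6): covers {Zone VI, Zone VIII, Zone IV, Zone VII, Zone III} → 784
  R (13, 14): covers {Zone V, Zone I} → 600
  S (13, 1): covers {Zone II} → 3
Maximum coverage at Q: 784 packets per hour.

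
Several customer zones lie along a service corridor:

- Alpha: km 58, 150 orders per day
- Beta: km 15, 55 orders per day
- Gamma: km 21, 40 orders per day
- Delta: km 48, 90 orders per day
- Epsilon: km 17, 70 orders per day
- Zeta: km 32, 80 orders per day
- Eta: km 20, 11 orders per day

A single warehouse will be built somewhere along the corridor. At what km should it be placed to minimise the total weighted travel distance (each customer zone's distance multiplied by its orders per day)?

For a sum of weighted absolute distances on a line, the optimum is the weighted median (not the mean). Total weight W = 496; half-weight = 248.
Sort by position and accumulate weight:
  km 15 (Beta, w=55) → cum 55
  km 17 (Epsilon, w=70) → cum 125
  km 20 (Eta, w=11) → cum 136
  km 21 (Gamma, w=40) → cum 176
  km 32 (Zeta, w=80) → cum 256  ≥ 248 → median here
  km 48 (Delta, w=90) → cum 346
  km 58 (Alpha, w=150) → cum 496
Optimal location: km 32.

x = 32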